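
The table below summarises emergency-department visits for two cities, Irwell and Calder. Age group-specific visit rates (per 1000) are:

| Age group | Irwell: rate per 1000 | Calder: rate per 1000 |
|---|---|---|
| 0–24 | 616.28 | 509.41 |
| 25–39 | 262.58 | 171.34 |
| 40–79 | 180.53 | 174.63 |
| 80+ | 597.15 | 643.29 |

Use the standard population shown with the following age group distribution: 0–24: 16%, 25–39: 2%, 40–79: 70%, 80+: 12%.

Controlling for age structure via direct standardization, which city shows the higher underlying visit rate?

Irwell

Standard weights: 0.16, 0.02, 0.70, 0.12.
Irwell: 0.1600×616.28 + 0.0200×262.58 + 0.7000×180.53 + 0.1200×597.15 = 301.8854 per 1000.
Calder: 0.1600×509.41 + 0.0200×171.34 + 0.7000×174.63 + 0.1200×643.29 = 284.3682 per 1000.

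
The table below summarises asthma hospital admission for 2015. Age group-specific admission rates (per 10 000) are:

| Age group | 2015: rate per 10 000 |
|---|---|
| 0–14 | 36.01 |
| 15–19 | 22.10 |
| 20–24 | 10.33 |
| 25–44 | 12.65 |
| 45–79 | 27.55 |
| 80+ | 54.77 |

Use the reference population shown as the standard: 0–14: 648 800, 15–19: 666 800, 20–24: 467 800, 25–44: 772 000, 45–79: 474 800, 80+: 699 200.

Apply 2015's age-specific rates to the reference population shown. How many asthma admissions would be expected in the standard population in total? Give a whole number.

10407

Expected asthma admissions = Σ (standard pop × age-specific rate ÷ 10 000)
= 648 800×36.01/10 000 + 666 800×22.10/10 000 + 467 800×10.33/10 000 + 772 000×12.65/10 000 + 474 800×27.55/10 000 + 699 200×54.77/10 000
= 2336.33 + 1473.63 + 483.24 + 976.58 + 1308.07 + 3829.52 = 10407.37.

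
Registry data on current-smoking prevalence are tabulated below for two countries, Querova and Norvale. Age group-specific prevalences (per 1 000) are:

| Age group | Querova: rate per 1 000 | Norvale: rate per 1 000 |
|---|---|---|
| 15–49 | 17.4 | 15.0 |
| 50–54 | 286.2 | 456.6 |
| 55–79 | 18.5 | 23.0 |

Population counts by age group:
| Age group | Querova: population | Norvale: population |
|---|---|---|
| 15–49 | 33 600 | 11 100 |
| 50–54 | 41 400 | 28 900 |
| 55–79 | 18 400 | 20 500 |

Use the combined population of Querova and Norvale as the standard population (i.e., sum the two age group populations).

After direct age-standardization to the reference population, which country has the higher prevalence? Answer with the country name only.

Norvale

Combined standard total = 153 900; weights = 0.2904, 0.4568, 0.2528.
Querova: 0.2904×17.4 + 0.4568×286.2 + 0.2528×18.5 = 140.4632 per 1 000.
Norvale: 0.2904×15.0 + 0.4568×456.6 + 0.2528×23.0 = 218.7406 per 1 000.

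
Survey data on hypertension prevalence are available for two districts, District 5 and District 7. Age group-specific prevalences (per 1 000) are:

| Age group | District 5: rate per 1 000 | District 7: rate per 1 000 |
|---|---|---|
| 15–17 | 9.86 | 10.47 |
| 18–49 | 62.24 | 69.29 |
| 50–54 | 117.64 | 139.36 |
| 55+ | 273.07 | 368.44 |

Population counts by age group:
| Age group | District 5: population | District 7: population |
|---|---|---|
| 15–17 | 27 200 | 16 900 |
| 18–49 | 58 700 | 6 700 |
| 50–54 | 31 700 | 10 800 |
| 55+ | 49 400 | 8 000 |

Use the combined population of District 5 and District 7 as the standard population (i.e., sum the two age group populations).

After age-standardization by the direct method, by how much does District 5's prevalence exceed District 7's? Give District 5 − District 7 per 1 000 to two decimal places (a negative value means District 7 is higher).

Combined standard total = 209 400; weights = 0.2106, 0.3123, 0.2030, 0.2741.
District 5: 0.2106×9.86 + 0.3123×62.24 + 0.2030×117.64 + 0.2741×273.07 = 120.2447 per 1 000.
District 7: 0.2106×10.47 + 0.3123×69.29 + 0.2030×139.36 + 0.2741×368.44 = 153.1258 per 1 000.
Difference = 120.2447 − 153.1258 = -32.8811.

-32.88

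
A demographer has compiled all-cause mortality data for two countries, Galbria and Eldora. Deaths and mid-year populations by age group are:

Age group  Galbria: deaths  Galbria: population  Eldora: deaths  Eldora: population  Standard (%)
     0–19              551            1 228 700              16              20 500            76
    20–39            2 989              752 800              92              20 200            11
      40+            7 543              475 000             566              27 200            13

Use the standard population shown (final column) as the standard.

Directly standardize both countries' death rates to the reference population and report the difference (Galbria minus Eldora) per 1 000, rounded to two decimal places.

Age-specific rates per 1 000 for Galbria: 0.448, 3.971, 15.880.
For Eldora: 0.780, 4.554, 20.809.
Standard weights: 0.76, 0.11, 0.13.
Galbria: 0.7600×0.448 + 0.1100×3.971 + 0.1300×15.880 = 2.8420 per 1 000.
Eldora: 0.7600×0.780 + 0.1100×4.554 + 0.1300×20.809 = 3.7993 per 1 000.
Difference = 2.8420 − 3.7993 = -0.9573.

-0.96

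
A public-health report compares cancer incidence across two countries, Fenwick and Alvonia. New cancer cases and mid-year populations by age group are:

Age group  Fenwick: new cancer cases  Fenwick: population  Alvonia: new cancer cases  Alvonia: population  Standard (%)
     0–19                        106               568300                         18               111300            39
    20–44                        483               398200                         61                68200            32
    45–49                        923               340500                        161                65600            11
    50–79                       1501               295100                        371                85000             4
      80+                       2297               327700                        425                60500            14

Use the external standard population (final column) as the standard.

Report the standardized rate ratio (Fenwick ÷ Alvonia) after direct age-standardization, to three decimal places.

1.094

Age-specific rates per 100000 for Fenwick: 18.65, 121.30, 271.07, 508.64, 700.95.
For Alvonia: 16.17, 89.44, 245.43, 436.47, 702.48.
Standard weights: 0.39, 0.32, 0.11, 0.04, 0.14.
Fenwick: 0.3900×18.65 + 0.3200×121.30 + 0.1100×271.07 + 0.0400×508.64 + 0.1400×700.95 = 194.3850 per 100000.
Alvonia: 0.3900×16.17 + 0.3200×89.44 + 0.1100×245.43 + 0.0400×436.47 + 0.1400×702.48 = 177.7319 per 100000.
Ratio = 194.3850 ÷ 177.7319 = 1.09370.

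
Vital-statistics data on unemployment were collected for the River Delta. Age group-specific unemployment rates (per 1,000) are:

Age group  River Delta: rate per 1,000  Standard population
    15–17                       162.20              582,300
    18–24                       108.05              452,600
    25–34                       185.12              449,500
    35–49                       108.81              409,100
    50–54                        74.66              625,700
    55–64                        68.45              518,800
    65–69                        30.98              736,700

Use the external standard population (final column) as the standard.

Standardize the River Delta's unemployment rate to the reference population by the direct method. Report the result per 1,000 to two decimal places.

99.64

Standard total = 3,774,700; weights = 0.1543, 0.1199, 0.1191, 0.1084, 0.1658, 0.1374, 0.1952.
Standardized rate: 0.1543×162.20 + 0.1199×108.05 + 0.1191×185.12 + 0.1084×108.81 + 0.1658×74.66 + 0.1374×68.45 + 0.1952×30.98 = 99.6444 per 1,000.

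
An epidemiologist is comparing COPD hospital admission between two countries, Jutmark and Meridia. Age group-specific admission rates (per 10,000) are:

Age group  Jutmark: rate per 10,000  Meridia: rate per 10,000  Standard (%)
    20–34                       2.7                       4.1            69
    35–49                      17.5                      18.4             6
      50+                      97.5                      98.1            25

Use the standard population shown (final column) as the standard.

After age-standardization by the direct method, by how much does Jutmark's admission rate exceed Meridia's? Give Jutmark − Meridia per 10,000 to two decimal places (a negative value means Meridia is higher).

Standard weights: 0.69, 0.06, 0.25.
Jutmark: 0.6900×2.7 + 0.0600×17.5 + 0.2500×97.5 = 27.2880 per 10,000.
Meridia: 0.6900×4.1 + 0.0600×18.4 + 0.2500×98.1 = 28.4580 per 10,000.
Difference = 27.2880 − 28.4580 = -1.1700.

-1.17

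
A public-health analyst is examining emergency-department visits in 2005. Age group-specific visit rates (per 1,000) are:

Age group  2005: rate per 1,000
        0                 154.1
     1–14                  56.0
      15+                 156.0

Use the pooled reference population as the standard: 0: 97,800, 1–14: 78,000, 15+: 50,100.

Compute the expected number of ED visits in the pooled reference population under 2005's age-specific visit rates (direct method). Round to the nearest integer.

27255

Expected ED visits = Σ (standard pop × age-specific rate ÷ 1,000)
= 97,800×154.1/1,000 + 78,000×56.0/1,000 + 50,100×156.0/1,000
= 15070.98 + 4368.00 + 7815.60 = 27254.58.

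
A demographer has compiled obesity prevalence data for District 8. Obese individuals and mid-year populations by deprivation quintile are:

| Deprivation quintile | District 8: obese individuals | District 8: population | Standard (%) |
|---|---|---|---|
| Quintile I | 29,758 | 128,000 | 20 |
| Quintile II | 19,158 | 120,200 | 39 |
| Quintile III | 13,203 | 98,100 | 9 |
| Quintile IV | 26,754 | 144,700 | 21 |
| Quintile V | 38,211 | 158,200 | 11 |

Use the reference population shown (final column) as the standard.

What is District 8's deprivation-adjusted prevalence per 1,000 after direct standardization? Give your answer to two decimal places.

Deprivation-specific rates per 1,000 for District 8: 232.484, 159.384, 134.587, 184.893, 241.536.
Standard weights: 0.20, 0.39, 0.09, 0.21, 0.11.
Standardized rate: 0.2000×232.484 + 0.3900×159.384 + 0.0900×134.587 + 0.2100×184.893 + 0.1100×241.536 = 186.1661 per 1,000.

186.17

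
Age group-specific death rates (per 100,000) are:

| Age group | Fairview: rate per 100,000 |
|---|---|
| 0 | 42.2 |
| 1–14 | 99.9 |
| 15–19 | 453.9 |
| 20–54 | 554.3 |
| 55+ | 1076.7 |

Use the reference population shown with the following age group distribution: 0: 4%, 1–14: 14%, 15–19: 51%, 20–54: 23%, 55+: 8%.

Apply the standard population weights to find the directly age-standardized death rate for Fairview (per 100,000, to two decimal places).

460.79

Standard weights: 0.04, 0.14, 0.51, 0.23, 0.08.
Standardized rate: 0.0400×42.2 + 0.1400×99.9 + 0.5100×453.9 + 0.2300×554.3 + 0.0800×1076.7 = 460.7880 per 100,000.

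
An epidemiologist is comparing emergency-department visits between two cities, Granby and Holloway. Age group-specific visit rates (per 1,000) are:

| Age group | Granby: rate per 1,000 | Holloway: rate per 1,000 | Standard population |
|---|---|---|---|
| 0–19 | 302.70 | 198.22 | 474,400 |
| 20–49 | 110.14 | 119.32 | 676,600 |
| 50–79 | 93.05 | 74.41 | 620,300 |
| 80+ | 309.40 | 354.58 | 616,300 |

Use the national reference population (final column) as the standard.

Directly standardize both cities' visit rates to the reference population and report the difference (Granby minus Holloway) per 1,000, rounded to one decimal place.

11.3

Standard total = 2,387,600; weights = 0.1987, 0.2834, 0.2598, 0.2581.
Granby: 0.1987×302.70 + 0.2834×110.14 + 0.2598×93.05 + 0.2581×309.40 = 195.3944 per 1,000.
Holloway: 0.1987×198.22 + 0.2834×119.32 + 0.2598×74.41 + 0.2581×354.58 = 184.0558 per 1,000.
Difference = 195.3944 − 184.0558 = 11.3386.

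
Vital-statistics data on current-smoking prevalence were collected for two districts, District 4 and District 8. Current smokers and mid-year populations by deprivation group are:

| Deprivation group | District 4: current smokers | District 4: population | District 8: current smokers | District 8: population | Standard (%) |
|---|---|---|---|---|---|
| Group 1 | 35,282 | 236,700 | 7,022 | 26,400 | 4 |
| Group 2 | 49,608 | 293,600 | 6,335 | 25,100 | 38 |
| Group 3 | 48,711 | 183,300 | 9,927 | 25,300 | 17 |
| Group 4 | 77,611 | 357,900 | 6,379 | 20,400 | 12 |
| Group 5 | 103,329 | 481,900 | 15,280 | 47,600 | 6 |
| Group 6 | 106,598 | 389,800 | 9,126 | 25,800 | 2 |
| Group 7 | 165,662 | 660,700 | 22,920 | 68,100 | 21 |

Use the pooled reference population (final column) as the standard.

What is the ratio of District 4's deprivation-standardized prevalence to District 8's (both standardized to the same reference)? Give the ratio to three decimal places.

Deprivation-specific rates per 1,000 for District 4: 149.058, 168.965, 265.745, 216.851, 214.420, 273.468, 250.737.
For District 8: 265.985, 252.390, 392.372, 312.696, 321.008, 353.721, 336.564.
Standard weights: 0.04, 0.38, 0.17, 0.12, 0.06, 0.02, 0.21.
District 4: 0.0400×149.058 + 0.3800×168.965 + 0.1700×265.745 + 0.1200×216.851 + 0.0600×214.420 + 0.0200×273.468 + 0.2100×250.737 = 212.3569 per 1,000.
District 8: 0.0400×265.985 + 0.3800×252.390 + 0.1700×392.372 + 0.1200×312.696 + 0.0600×321.008 + 0.0200×353.721 + 0.2100×336.564 = 307.7878 per 1,000.
Ratio = 212.3569 ÷ 307.7878 = 0.68995.

0.690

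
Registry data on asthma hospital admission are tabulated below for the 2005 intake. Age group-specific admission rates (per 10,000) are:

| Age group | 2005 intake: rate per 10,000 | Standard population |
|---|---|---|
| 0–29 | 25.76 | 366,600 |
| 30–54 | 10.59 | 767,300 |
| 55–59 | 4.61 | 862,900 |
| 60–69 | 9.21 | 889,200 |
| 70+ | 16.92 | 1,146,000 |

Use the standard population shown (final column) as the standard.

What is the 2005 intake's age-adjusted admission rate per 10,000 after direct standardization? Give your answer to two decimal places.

Standard total = 4,032,000; weights = 0.0909, 0.1903, 0.2140, 0.2205, 0.2842.
Standardized rate: 0.0909×25.76 + 0.1903×10.59 + 0.2140×4.61 + 0.2205×9.21 + 0.2842×16.92 = 12.1843 per 10,000.

12.18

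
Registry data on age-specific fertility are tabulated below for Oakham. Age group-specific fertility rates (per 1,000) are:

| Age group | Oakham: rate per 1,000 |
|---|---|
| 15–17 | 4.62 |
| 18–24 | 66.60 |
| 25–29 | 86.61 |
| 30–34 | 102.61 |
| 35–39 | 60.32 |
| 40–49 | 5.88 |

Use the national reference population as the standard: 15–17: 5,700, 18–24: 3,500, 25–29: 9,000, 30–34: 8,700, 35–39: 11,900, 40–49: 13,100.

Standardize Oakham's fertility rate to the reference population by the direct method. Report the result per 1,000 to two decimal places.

52.53

Standard total = 51,900; weights = 0.1098, 0.0674, 0.1734, 0.1676, 0.2293, 0.2524.
Standardized rate: 0.1098×4.62 + 0.0674×66.60 + 0.1734×86.61 + 0.1676×102.61 + 0.2293×60.32 + 0.2524×5.88 = 52.5331 per 1,000.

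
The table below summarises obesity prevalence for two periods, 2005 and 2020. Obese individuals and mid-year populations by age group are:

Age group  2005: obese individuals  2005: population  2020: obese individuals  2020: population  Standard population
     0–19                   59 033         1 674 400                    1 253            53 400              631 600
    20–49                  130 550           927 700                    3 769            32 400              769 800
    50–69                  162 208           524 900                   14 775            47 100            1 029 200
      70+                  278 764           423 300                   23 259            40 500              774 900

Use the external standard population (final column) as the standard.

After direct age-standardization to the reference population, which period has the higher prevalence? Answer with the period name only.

2005

Age-specific rates per 1 000 for 2005: 35.256, 140.724, 309.026, 658.549.
For 2020: 23.464, 116.327, 313.694, 574.296.
Standard total = 3 205 500; weights = 0.1970, 0.2401, 0.3211, 0.2417.
2005: 0.1970×35.256 + 0.2401×140.724 + 0.3211×309.026 + 0.2417×658.549 = 299.1600 per 1 000.
2020: 0.1970×23.464 + 0.2401×116.327 + 0.3211×313.694 + 0.2417×574.296 = 272.1089 per 1 000.
The crude rates (177.61 vs 248.30) would put 2020 higher, but that reflects its age composition; once standardized to a common age structure, 2005 has the higher underlying rate.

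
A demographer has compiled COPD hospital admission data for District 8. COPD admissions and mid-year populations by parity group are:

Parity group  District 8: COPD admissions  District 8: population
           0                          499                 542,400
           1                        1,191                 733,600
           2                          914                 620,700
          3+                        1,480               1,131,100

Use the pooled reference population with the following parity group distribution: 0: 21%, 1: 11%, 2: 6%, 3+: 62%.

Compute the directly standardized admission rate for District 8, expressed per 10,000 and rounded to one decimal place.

12.7

Parity-specific rates per 10,000 for District 8: 9.20, 16.24, 14.73, 13.08.
Standard weights: 0.21, 0.11, 0.06, 0.62.
Standardized rate: 0.2100×9.20 + 0.1100×16.24 + 0.0600×14.73 + 0.6200×13.08 = 12.7138 per 10,000.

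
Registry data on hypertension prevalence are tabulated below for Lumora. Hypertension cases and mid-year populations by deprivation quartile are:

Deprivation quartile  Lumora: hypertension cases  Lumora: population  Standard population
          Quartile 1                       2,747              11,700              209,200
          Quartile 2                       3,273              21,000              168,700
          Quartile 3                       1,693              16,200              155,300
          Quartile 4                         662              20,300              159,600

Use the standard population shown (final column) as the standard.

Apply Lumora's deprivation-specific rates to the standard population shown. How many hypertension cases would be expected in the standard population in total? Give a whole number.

Deprivation-specific rates per 1,000 for Lumora: 234.786, 155.857, 104.506, 32.611.
Expected hypertension cases = Σ (standard pop × deprivation-specific rate ÷ 1,000)
= 209,200×234.786/1,000 + 168,700×155.857/1,000 + 155,300×104.506/1,000 + 159,600×32.611/1,000
= 49117.30 + 26293.10 + 16229.81 + 5204.69 = 96844.90.

96845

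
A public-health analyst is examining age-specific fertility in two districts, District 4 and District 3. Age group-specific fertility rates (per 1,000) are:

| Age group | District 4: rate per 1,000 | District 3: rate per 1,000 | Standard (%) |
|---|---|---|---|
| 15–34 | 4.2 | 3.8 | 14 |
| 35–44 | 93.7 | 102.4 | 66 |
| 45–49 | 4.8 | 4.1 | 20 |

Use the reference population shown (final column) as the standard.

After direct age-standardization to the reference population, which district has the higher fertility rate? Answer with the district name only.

Standard weights: 0.14, 0.66, 0.20.
District 4: 0.1400×4.2 + 0.6600×93.7 + 0.2000×4.8 = 63.3900 per 1,000.
District 3: 0.1400×3.8 + 0.6600×102.4 + 0.2000×4.1 = 68.9360 per 1,000.

District 3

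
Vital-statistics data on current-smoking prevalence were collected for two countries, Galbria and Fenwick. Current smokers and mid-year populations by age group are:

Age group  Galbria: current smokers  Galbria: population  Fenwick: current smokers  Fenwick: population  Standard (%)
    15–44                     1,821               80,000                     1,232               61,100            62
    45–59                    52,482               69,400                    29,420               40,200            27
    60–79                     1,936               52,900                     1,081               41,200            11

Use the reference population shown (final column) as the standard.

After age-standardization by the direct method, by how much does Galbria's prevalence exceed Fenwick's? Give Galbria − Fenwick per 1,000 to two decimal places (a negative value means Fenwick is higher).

Age-specific rates per 1,000 for Galbria: 22.763, 756.225, 36.597.
For Fenwick: 20.164, 731.841, 26.238.
Standard weights: 0.62, 0.27, 0.11.
Galbria: 0.6200×22.763 + 0.2700×756.225 + 0.1100×36.597 = 222.3192 per 1,000.
Fenwick: 0.6200×20.164 + 0.2700×731.841 + 0.1100×26.238 = 212.9847 per 1,000.
Difference = 222.3192 − 212.9847 = 9.3345.

9.33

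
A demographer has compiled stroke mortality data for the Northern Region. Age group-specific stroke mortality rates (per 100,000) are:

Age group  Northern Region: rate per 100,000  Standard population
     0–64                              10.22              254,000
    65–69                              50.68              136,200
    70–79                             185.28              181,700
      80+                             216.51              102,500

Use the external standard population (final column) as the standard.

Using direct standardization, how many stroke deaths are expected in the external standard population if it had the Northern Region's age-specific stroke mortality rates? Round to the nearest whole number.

Expected stroke deaths = Σ (standard pop × age-specific rate ÷ 100,000)
= 254,000×10.22/100,000 + 136,200×50.68/100,000 + 181,700×185.28/100,000 + 102,500×216.51/100,000
= 25.96 + 69.03 + 336.65 + 221.92 = 653.56.

654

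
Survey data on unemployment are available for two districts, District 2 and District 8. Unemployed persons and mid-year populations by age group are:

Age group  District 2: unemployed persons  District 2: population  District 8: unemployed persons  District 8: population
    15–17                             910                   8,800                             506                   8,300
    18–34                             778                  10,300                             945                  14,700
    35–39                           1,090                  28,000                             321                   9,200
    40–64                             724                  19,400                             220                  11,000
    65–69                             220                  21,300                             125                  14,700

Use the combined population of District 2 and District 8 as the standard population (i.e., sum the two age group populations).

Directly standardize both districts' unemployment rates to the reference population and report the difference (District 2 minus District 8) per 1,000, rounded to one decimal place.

Age-specific rates per 1,000 for District 2: 103.409, 75.534, 38.929, 37.320, 10.329.
For District 8: 60.964, 64.286, 34.891, 20.000, 8.503.
Combined standard total = 145,700; weights = 0.1174, 0.1716, 0.2553, 0.2086, 0.2471.
District 2: 0.1174×103.409 + 0.1716×75.534 + 0.2553×38.929 + 0.2086×37.320 + 0.2471×10.329 = 45.3750 per 1,000.
District 8: 0.1174×60.964 + 0.1716×64.286 + 0.2553×34.891 + 0.2086×20.000 + 0.2471×8.503 = 33.3679 per 1,000.
Difference = 45.3750 − 33.3679 = 12.0071.

12.0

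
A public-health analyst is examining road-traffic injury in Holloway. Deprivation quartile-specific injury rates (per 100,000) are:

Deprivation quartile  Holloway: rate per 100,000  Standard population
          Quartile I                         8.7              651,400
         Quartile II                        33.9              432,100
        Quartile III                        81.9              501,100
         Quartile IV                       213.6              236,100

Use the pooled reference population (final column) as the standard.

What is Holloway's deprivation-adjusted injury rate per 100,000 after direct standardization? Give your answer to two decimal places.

Standard total = 1,820,700; weights = 0.3578, 0.2373, 0.2752, 0.1297.
Standardized rate: 0.3578×8.7 + 0.2373×33.9 + 0.2752×81.9 + 0.1297×213.6 = 61.3975 per 100,000.

61.40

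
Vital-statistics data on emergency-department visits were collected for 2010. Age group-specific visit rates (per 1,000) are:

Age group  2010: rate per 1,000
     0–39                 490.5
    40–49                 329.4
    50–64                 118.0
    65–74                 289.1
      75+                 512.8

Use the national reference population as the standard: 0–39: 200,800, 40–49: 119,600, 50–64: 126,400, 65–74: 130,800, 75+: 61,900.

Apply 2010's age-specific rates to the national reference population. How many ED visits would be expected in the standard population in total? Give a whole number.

222360

Expected ED visits = Σ (standard pop × age-specific rate ÷ 1,000)
= 200,800×490.5/1,000 + 119,600×329.4/1,000 + 126,400×118.0/1,000 + 130,800×289.1/1,000 + 61,900×512.8/1,000
= 98492.40 + 39396.24 + 14915.20 + 37814.28 + 31742.32 = 222360.44.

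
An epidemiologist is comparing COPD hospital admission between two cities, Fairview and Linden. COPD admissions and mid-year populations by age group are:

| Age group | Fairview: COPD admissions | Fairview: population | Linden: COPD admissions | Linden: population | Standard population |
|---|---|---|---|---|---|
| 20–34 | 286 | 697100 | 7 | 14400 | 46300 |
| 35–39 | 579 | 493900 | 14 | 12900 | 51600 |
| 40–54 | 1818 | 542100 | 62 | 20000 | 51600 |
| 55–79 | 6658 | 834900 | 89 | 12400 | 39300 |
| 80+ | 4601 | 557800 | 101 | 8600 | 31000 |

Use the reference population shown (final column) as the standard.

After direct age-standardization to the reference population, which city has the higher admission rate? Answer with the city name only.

Linden

Age-specific rates per 10000 for Fairview: 4.10, 11.72, 33.54, 79.75, 82.48.
For Linden: 4.86, 10.85, 31.00, 71.77, 117.44.
Standard total = 219800; weights = 0.2106, 0.2348, 0.2348, 0.1788, 0.1410.
Fairview: 0.2106×4.10 + 0.2348×11.72 + 0.2348×33.54 + 0.1788×79.75 + 0.1410×82.48 = 37.3812 per 10000.
Linden: 0.2106×4.86 + 0.2348×10.85 + 0.2348×31.00 + 0.1788×71.77 + 0.1410×117.44 = 40.2461 per 10000.
The crude rates (44.60 vs 39.97) would put Fairview higher, but that reflects its age composition; once standardized to a common age structure, Linden has the higher underlying rate.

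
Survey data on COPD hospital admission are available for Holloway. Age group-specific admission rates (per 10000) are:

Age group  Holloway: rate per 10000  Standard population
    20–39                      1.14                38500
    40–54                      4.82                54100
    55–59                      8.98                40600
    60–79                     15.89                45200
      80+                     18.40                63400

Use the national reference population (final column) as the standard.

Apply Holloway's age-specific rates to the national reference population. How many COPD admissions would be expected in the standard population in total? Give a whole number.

Expected COPD admissions = Σ (standard pop × age-specific rate ÷ 10000)
= 38500×1.14/10000 + 54100×4.82/10000 + 40600×8.98/10000 + 45200×15.89/10000 + 63400×18.40/10000
= 4.39 + 26.08 + 36.46 + 71.82 + 116.66 = 255.40.

255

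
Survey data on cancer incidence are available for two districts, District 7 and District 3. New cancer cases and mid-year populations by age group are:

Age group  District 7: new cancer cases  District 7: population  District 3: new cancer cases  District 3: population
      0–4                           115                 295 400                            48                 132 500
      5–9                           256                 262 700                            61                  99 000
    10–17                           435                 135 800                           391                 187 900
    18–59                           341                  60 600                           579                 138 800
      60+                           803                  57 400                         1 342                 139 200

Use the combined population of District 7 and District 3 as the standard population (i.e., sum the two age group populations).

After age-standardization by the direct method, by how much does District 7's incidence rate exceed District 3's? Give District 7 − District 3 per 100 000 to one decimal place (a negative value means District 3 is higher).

109.3

Age-specific rates per 100 000 for District 7: 38.93, 97.45, 320.32, 562.71, 1398.95.
For District 3: 36.23, 61.62, 208.09, 417.15, 964.08.
Combined standard total = 1 509 300; weights = 0.2835, 0.2396, 0.2145, 0.1321, 0.1303.
District 7: 0.2835×38.93 + 0.2396×97.45 + 0.2145×320.32 + 0.1321×562.71 + 0.1303×1398.95 = 359.6586 per 100 000.
District 3: 0.2835×36.23 + 0.2396×61.62 + 0.2145×208.09 + 0.1321×417.15 + 0.1303×964.08 = 250.3569 per 100 000.
Difference = 359.6586 − 250.3569 = 109.3017.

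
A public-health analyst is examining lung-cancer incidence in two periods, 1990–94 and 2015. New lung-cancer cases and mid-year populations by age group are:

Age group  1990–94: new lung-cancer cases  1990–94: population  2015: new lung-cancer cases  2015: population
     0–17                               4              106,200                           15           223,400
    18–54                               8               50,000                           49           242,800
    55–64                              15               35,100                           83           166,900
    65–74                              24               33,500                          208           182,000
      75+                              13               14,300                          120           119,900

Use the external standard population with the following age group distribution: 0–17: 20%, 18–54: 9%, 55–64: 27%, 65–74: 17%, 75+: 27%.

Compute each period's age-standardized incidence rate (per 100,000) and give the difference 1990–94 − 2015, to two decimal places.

-12.58

Age-specific rates per 100,000 for 1990–94: 3.77, 16.00, 42.74, 71.64, 90.91.
For 2015: 6.71, 20.18, 49.73, 114.29, 100.08.
Standard weights: 0.20, 0.09, 0.27, 0.17, 0.27.
1990–94: 0.2000×3.77 + 0.0900×16.00 + 0.2700×42.74 + 0.1700×71.64 + 0.2700×90.91 = 50.4563 per 100,000.
2015: 0.2000×6.71 + 0.0900×20.18 + 0.2700×49.73 + 0.1700×114.29 + 0.2700×100.08 = 63.0375 per 100,000.
Difference = 50.4563 − 63.0375 = -12.5812.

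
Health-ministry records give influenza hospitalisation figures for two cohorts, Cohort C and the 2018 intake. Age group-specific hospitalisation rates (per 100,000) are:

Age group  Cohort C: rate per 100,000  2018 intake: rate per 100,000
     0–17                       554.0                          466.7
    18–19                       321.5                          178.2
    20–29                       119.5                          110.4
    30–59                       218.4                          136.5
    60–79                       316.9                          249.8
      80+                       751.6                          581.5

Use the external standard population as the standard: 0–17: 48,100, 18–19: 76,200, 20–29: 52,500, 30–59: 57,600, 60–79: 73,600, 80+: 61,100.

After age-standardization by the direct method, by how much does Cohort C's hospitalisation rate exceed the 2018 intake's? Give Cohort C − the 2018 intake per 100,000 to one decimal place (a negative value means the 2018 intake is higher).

96.6

Standard total = 369,100; weights = 0.1303, 0.2064, 0.1422, 0.1561, 0.1994, 0.1655.
Cohort C: 0.1303×554.0 + 0.2064×321.5 + 0.1422×119.5 + 0.1561×218.4 + 0.1994×316.9 + 0.1655×751.6 = 377.2579 per 100,000.
The 2018 intake: 0.1303×466.7 + 0.2064×178.2 + 0.1422×110.4 + 0.1561×136.5 + 0.1994×249.8 + 0.1655×581.5 = 280.6839 per 100,000.
Difference = 377.2579 − 280.6839 = 96.5740.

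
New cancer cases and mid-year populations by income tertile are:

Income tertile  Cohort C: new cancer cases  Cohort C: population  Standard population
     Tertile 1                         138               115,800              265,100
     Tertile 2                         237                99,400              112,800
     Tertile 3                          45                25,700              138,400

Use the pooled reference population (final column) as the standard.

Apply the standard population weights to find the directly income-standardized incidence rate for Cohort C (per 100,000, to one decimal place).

Income-specific rates per 100,000 for Cohort C: 119.17, 238.43, 175.10.
Standard total = 516,300; weights = 0.5135, 0.2185, 0.2681.
Standardized rate: 0.5135×119.17 + 0.2185×238.43 + 0.2681×175.10 = 160.2182 per 100,000.

160.2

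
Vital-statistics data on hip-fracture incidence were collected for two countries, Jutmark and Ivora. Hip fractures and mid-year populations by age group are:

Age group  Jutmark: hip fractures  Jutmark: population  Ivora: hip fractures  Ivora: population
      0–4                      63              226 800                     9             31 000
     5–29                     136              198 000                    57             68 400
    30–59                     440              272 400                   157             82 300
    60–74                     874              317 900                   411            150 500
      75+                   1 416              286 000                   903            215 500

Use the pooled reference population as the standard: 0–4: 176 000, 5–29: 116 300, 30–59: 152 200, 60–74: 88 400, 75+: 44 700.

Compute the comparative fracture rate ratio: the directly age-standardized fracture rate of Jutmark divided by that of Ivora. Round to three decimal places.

Age-specific rates per 100 000 for Jutmark: 27.78, 68.69, 161.53, 274.93, 495.10.
For Ivora: 29.03, 83.33, 190.77, 273.09, 419.03.
Standard total = 577 600; weights = 0.3047, 0.2014, 0.2635, 0.1530, 0.0774.
Jutmark: 0.3047×27.78 + 0.2014×68.69 + 0.2635×161.53 + 0.1530×274.93 + 0.0774×495.10 = 145.2502 per 100 000.
Ivora: 0.3047×29.03 + 0.2014×83.33 + 0.2635×190.77 + 0.1530×273.09 + 0.0774×419.03 = 150.1167 per 100 000.
Ratio = 145.2502 ÷ 150.1167 = 0.96758.

0.968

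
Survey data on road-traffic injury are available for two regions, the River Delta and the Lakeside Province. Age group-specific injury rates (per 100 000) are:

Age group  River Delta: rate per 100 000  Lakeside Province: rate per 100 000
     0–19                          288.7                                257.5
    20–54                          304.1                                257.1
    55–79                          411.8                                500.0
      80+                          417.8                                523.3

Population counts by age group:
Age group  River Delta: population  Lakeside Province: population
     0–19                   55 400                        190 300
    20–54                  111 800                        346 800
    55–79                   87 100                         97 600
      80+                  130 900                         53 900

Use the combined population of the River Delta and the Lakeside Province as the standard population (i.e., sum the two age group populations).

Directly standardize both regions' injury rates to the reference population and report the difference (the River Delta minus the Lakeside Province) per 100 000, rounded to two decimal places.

Combined standard total = 1 073 800; weights = 0.2288, 0.4271, 0.1720, 0.1721.
The River Delta: 0.2288×288.7 + 0.4271×304.1 + 0.1720×411.8 + 0.1721×417.8 = 338.6690 per 100 000.
The Lakeside Province: 0.2288×257.5 + 0.4271×257.1 + 0.1720×500.0 + 0.1721×523.3 = 344.7846 per 100 000.
Difference = 338.6690 − 344.7846 = -6.1156.

-6.12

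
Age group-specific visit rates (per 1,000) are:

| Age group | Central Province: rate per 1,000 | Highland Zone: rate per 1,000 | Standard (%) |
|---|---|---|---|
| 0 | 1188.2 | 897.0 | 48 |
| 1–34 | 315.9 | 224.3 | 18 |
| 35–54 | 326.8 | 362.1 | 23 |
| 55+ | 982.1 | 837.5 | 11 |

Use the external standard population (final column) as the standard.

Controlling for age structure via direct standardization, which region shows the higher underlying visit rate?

Central Province

Standard weights: 0.48, 0.18, 0.23, 0.11.
The Central Province: 0.4800×1188.2 + 0.1800×315.9 + 0.2300×326.8 + 0.1100×982.1 = 810.3930 per 1,000.
The Highland Zone: 0.4800×897.0 + 0.1800×224.3 + 0.2300×362.1 + 0.1100×837.5 = 646.3420 per 1,000.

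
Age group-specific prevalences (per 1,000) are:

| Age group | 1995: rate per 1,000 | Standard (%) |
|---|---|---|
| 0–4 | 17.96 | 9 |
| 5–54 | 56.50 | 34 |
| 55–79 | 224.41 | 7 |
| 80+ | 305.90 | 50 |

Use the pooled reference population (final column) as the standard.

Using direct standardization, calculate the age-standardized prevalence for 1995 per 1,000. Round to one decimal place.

Standard weights: 0.09, 0.34, 0.07, 0.50.
Standardized rate: 0.0900×17.96 + 0.3400×56.50 + 0.0700×224.41 + 0.5000×305.90 = 189.4851 per 1,000.

189.5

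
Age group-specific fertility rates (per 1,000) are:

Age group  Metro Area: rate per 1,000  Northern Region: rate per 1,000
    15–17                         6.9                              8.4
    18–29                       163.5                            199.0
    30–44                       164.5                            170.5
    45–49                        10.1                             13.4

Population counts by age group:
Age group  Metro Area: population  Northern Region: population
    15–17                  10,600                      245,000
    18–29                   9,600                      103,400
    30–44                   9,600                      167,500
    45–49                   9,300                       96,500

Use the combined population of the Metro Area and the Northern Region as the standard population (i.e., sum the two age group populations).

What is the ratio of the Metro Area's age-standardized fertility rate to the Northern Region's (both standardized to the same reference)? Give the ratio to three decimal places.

0.897

Combined standard total = 651,500; weights = 0.3923, 0.1734, 0.2718, 0.1624.
The Metro Area: 0.3923×6.9 + 0.1734×163.5 + 0.2718×164.5 + 0.1624×10.1 = 77.4224 per 1,000.
The Northern Region: 0.3923×8.4 + 0.1734×199.0 + 0.2718×170.5 + 0.1624×13.4 = 86.3351 per 1,000.
Ratio = 77.4224 ÷ 86.3351 = 0.89677.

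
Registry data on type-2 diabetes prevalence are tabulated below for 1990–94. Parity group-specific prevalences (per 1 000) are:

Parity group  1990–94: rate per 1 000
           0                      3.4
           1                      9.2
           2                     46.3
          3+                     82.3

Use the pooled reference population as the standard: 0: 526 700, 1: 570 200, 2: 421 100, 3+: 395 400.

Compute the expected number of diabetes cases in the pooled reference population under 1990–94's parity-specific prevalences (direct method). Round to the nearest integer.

Expected diabetes cases = Σ (standard pop × parity-specific rate ÷ 1 000)
= 526 700×3.4/1 000 + 570 200×9.2/1 000 + 421 100×46.3/1 000 + 395 400×82.3/1 000
= 1790.78 + 5245.84 + 19496.93 + 32541.42 = 59074.97.

59075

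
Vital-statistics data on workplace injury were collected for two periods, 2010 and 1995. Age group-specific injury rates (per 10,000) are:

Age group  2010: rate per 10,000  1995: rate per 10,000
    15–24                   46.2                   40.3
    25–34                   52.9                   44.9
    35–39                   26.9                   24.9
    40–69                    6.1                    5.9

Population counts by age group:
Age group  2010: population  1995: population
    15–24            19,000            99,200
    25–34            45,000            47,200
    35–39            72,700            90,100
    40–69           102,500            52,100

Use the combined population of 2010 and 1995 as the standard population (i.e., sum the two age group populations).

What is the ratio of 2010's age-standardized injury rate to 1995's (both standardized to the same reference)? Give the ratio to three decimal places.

1.129

Combined standard total = 527,800; weights = 0.2239, 0.1747, 0.3085, 0.2929.
2010: 0.2239×46.2 + 0.1747×52.9 + 0.3085×26.9 + 0.2929×6.1 = 29.6715 per 10,000.
1995: 0.2239×40.3 + 0.1747×44.9 + 0.3085×24.9 + 0.2929×5.9 = 26.2772 per 10,000.
Ratio = 29.6715 ÷ 26.2772 = 1.12917.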